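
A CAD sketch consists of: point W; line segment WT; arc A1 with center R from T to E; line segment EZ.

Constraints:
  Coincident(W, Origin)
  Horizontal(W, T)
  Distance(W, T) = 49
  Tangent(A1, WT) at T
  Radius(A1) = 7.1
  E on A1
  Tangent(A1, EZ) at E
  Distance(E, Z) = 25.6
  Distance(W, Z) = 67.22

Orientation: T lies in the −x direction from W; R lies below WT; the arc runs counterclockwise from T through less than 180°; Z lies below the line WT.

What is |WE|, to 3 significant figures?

56.4

Checks: |RE| = 7.100 ✓; ∠(RE, EZ) = 90.00° ✓; |EZ| = 25.60 ✓; |WZ| = 67.22 ✓.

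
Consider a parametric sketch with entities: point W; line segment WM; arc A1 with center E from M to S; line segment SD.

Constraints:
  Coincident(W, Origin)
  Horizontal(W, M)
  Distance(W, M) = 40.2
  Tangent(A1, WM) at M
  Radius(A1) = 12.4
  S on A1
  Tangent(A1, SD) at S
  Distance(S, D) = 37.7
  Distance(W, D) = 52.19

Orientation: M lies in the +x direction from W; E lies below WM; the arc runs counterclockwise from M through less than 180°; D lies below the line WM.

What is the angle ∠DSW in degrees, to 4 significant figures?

100.6°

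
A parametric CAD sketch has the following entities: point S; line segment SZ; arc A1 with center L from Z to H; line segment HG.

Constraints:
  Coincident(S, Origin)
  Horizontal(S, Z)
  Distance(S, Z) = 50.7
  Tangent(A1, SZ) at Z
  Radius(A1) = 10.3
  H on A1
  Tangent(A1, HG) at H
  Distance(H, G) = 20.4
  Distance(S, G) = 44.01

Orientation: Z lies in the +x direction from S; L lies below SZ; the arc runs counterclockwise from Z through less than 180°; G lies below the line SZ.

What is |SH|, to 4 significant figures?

41.49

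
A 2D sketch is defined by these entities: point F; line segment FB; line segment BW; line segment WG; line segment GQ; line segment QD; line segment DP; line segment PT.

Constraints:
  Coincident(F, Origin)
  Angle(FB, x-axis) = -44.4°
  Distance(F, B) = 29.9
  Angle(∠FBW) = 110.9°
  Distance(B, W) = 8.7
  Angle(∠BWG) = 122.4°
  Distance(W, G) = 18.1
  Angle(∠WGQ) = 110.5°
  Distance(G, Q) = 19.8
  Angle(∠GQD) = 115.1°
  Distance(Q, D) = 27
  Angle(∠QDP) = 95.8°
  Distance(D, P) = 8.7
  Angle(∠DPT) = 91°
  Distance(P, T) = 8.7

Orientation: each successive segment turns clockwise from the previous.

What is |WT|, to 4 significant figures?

25.94

∠QDP = 95.8° gives DP at -29.70° from the x-axis; with |DP| = 8.7, P = (13.53, 3.222). ∠DPT = 91.0° gives PT at -118.7° from the x-axis; with |PT| = 8.7, T = (9.350, -4.409). Then |WT| = |T − W| = 25.94.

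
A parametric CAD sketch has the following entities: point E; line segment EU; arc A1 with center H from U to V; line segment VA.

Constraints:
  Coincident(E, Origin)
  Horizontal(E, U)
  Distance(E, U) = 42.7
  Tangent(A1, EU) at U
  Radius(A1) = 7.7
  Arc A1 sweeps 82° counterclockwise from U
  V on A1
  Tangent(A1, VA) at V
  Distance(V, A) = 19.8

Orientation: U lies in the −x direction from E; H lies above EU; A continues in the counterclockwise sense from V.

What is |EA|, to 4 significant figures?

41.63

E is at the origin; EU is horizontal with |EU| = 42.7 and U on the −x side, so U = (-42.70, 0.000). Tangency of A1 to EU means the radius HU is perpendicular to EU, so H = U + (0, 7.7) = (-42.70, 7.700). On A1, U sits at bearing -90° from H; an 82° counterclockwise sweep puts V at bearing -8°, so V = H + 7.7·(cos -8°, sin -8°) = (-35.07, 6.628). Since A1 is tangent to VA there, HV ⟂ VA, so VA runs along (−sin -8°, cos -8°); with |VA| = 19.8, A = (-32.32, 26.24). Then |EA| = |A − E| = 41.63.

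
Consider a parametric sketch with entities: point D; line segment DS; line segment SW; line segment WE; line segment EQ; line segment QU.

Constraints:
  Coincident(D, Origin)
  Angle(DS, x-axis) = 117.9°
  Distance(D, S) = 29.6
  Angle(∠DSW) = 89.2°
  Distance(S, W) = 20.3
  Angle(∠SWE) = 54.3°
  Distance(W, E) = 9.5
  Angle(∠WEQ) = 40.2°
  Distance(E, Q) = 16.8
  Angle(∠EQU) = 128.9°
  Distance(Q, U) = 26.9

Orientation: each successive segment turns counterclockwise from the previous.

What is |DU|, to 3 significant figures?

65.7

∠WEQ = 40.2° gives EQ at 114° from the x-axis; with |EQ| = 16.8, Q = (-30.0, 27.6). ∠EQU = 128.9° gives QU at 165° from the x-axis; with |QU| = 26.9, U = (-56.0, 34.5). Then |DU| = |U − D| = 65.7.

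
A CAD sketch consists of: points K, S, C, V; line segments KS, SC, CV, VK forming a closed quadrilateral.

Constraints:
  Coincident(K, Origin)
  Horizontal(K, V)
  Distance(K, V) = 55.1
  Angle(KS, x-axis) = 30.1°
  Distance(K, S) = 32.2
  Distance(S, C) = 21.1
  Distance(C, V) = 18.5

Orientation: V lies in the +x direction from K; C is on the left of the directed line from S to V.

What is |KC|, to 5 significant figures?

51.933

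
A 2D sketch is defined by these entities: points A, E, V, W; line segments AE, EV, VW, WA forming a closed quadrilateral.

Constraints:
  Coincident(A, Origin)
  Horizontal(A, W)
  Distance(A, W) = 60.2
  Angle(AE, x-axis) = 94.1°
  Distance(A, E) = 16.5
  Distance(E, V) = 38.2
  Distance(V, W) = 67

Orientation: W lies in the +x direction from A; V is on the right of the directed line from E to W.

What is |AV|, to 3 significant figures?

21.9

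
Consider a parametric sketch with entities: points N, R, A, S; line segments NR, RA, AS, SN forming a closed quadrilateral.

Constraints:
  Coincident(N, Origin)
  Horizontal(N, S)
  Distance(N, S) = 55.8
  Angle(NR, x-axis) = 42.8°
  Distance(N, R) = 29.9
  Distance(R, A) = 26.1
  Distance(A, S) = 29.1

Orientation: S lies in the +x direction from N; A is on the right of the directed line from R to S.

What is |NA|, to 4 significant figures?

27.68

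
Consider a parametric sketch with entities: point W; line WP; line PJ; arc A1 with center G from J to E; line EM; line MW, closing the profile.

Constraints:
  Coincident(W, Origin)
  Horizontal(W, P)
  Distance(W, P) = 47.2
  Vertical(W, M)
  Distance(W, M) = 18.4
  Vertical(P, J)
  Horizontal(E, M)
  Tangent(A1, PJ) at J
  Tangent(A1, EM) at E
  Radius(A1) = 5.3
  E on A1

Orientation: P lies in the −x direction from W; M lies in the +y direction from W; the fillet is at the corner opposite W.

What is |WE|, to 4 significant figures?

45.76

W is at the origin; W and P share the same y with |WP| = 47.2 and P on the −x side, so P = (-47.20, 0.000). W and M share the same x with |WM| = 18.4 and M on the +y side, so M = (0.000, 18.40). The virtual corner opposite W is at (-47.20, 18.40). A1 meets PJ tangentially, so GJ is at right angles to PJ and tangency of A1 to EM means the radius GE is perpendicular to EM, with radius 5.3, so the center G sits 5.3 in from both sides at G = (-41.90, 13.10). That places the tangent points at J = (-47.20, 13.10) on PJ and E = (-41.90, 18.40) on EM. Then |WE| = |E − W| = 45.76.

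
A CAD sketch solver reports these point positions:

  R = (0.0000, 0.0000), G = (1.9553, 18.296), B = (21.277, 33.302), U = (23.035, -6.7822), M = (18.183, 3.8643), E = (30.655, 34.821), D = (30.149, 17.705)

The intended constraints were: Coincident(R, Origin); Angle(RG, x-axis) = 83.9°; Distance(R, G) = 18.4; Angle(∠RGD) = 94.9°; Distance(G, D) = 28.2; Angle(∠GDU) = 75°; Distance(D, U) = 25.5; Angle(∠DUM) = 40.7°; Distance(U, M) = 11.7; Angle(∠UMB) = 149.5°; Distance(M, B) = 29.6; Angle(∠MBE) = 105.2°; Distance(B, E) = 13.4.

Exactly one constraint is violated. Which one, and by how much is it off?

Distance(B, E) = 13.4 — off by 3.90.

R = (0.00, 0.00) ✓; RG at 83.90° ✓; |RG| = 18.40 ✓; ∠RGD = 94.90° ✓; |GD| = 28.20 ✓; ∠GDU = 75.00° ✓; |DU| = 25.50 ✓; ∠DUM = 40.70° ✓; |UM| = 11.70 ✓; ∠UMB = 149.5° ✓; |MB| = 29.60 ✓; ∠MBE = 105.2° ✓; |BE| = 9.500 ✗.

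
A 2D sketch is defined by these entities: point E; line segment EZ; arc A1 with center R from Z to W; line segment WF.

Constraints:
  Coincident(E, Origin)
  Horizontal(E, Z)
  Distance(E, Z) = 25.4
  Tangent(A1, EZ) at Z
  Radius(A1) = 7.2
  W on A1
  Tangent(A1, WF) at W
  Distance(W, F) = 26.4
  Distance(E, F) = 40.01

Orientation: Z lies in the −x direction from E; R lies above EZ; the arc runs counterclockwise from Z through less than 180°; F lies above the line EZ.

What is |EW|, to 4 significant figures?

19.87

E is at the origin; E and Z share the same y with |EZ| = 25.4 and Z on the −x side, so Z = (-25.40, 0.000). Since A1 is tangent to EZ there, RZ ⟂ EZ, so R = Z + (0, 7.2) = (-25.40, 7.200). Since RW ⟂ WF (tangency), |RF| = √(7.2² + 26.4²) = 27.36 regardless of where W sits on A1. So F lies on both circle(E, 40.01) and circle(R, 27.36); the above-EZ intersection is F = (-20.80, 34.18). W is the foot of the tangent from F: W = (-18.23, 7.901).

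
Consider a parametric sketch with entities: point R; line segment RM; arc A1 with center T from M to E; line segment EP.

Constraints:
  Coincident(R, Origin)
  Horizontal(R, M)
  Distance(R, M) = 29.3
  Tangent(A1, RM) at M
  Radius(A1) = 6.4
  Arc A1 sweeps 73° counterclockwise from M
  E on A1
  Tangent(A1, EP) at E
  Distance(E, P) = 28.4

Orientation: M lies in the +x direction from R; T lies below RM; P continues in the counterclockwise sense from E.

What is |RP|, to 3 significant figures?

35.0

R is at the origin; RM is horizontal with |RM| = 29.3 and M on the +x side, so M = (29.3, 0.00). The tangent condition forces TM to be normal to RM, so T = M + (0, -6.4) = (29.3, -6.40). On A1, M sits at bearing 90° from T; a 73° counterclockwise sweep puts E at bearing 163°, so E = T + 6.4·(cos 163°, sin 163°) = (23.2, -4.53). A1 meets EP tangentially, so TE is at right angles to EP, so EP runs along (−sin 163°, cos 163°); with |EP| = 28.4, P = (14.9, -31.7). Then |RP| = |P − R| = 35.0.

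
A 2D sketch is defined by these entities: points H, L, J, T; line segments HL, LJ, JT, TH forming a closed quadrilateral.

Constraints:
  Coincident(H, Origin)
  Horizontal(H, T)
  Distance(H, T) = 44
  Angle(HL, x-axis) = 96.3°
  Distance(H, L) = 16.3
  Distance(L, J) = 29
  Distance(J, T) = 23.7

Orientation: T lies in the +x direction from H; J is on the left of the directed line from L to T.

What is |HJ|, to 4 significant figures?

31.94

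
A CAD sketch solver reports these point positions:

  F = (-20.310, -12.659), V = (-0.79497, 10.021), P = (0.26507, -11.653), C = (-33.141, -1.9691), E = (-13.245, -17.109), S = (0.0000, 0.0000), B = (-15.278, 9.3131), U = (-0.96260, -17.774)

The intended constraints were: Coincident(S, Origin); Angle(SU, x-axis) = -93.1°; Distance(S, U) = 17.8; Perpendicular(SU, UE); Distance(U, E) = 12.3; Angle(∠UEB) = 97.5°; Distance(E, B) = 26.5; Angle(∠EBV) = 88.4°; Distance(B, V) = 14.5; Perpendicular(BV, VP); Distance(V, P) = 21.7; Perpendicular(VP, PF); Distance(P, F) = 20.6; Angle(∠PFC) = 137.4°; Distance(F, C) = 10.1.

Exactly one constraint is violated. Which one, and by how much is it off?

Distance(F, C) = 10.1 — off by 6.60.

S = (0.00, 0.00) ✓; SU at -93.10° ✓; |SU| = 17.80 ✓; ∠(SU, UE) = 90.00° ✓; |UE| = 12.30 ✓; ∠UEB = 97.50° ✓; |EB| = 26.50 ✓; ∠EBV = 88.40° ✓; |BV| = 14.50 ✓; ∠(BV, VP) = 90.00° ✓; |VP| = 21.70 ✓; ∠(VP, PF) = 90.00° ✓; |PF| = 20.60 ✓; ∠PFC = 137.4° ✓; |FC| = 16.70 ✗.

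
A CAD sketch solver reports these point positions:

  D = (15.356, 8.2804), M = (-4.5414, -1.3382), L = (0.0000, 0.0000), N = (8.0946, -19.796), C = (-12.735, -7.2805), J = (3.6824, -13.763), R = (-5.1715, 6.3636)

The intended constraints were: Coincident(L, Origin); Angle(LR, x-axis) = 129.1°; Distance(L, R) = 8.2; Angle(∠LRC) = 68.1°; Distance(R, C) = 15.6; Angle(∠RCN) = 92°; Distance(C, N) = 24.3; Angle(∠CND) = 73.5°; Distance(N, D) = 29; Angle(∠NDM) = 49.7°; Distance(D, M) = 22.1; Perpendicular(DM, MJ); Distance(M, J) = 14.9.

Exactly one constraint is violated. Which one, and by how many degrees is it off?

Perpendicular(DM, MJ) — off by 7.70°.

L = (0.00, 0.00) ✓; LR at 129.1° ✓; |LR| = 8.200 ✓; ∠LRC = 68.10° ✓; |RC| = 15.60 ✓; ∠RCN = 92.00° ✓; |CN| = 24.30 ✓; ∠CND = 73.50° ✓; |ND| = 29.00 ✓; ∠NDM = 49.70° ✓; |DM| = 22.10 ✓; ∠(DM, MJ) = 97.70° ✗; |MJ| = 14.90 ✓.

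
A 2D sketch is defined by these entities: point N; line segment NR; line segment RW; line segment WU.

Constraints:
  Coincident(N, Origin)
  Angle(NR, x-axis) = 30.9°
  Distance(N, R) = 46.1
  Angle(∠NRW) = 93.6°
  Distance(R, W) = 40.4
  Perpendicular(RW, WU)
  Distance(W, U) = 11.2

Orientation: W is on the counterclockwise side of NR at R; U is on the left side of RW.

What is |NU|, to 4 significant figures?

55.55

N is at the origin; NR runs at 30.9° with length 46.1, so R = 46.1·(cos 30.9°, sin 30.9°) = (39.56, 23.67). ∠NRW = 93.6°, so RW runs at 30.9° + (180° − 93.6°) = 117.3° from the x-axis; with |RW| = 40.4, W = R + 40.4·(cos 117.3°, sin 117.3°) = (21.03, 59.57). The perpendicularity gives WU at right angles to RW; with |WU| = 11.2 on the left of RW, U = W + 11.2·(-0.8886, -0.4586) = (11.07, 54.44). Then |NU| = |U − N| = 55.55.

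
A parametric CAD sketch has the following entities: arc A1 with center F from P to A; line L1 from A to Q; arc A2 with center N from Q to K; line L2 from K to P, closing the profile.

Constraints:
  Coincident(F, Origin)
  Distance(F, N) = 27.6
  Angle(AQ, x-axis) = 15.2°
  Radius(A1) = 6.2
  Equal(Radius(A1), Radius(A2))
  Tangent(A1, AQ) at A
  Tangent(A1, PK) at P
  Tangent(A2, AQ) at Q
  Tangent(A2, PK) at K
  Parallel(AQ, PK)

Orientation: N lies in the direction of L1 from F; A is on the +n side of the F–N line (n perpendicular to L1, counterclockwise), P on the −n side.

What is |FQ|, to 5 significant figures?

28.288

The slot axis is L1's direction at 15.2°, so u = (cos 15.2°, sin 15.2°) = (0.96502, 0.26219) and n = (−sin 15.2°, cos 15.2°) = (-0.26219, 0.96502). F is at the origin and N lies 27.6 along u from F, so N = 27.6·u = (26.634, 7.2364). Tangency of A1 to both parallel lines with radius 6.2 puts A and P at F ± 6.2·n: A = (-1.6256, 5.9831), P = (1.6256, -5.9831). Equal radii place Q and K the same way about N: Q = N + 6.2·n = (25.009, 13.220), K = N − 6.2·n = (28.260, 1.2533). Then |FQ| = |Q − F| = 28.288.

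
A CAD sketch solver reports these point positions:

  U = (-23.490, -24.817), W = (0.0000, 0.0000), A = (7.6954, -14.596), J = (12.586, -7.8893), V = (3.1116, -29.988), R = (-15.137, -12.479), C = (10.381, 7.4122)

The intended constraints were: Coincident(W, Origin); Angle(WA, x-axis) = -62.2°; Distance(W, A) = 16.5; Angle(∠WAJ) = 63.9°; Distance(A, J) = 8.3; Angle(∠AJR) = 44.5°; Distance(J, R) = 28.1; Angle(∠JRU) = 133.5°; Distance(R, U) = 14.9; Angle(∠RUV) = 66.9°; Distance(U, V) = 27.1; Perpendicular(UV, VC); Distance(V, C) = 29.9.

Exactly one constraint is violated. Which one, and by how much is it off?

Distance(V, C) = 29.9 — off by 8.20.

W = (0.00, 0.00) ✓; WA at -62.20° ✓; |WA| = 16.50 ✓; ∠WAJ = 63.90° ✓; |AJ| = 8.300 ✓; ∠AJR = 44.50° ✓; |JR| = 28.10 ✓; ∠JRU = 133.5° ✓; |RU| = 14.90 ✓; ∠RUV = 66.90° ✓; |UV| = 27.10 ✓; ∠(UV, VC) = 90.00° ✓; |VC| = 38.10 ✗.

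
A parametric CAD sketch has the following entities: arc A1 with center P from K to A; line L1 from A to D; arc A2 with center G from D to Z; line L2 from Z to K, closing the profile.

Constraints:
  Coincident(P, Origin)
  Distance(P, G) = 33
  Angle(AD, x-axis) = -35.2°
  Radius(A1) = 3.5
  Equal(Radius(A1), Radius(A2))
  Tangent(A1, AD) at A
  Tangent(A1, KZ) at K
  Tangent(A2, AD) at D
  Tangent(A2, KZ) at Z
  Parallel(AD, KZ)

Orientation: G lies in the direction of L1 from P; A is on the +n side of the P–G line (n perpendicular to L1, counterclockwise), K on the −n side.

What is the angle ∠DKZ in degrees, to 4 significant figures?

11.98°

The slot axis is L1's direction at -35.2°, so u = (cos -35.2°, sin -35.2°) = (0.8171, -0.5764) and n = (−sin -35.2°, cos -35.2°) = (0.5764, 0.8171). P is at the origin and G lies 33.0 along u from P, so G = 33.0·u = (26.97, -19.02). Tangency of A1 to both parallel lines with radius 3.5 puts A and K at P ± 3.5·n: A = (2.018, 2.860), K = (-2.018, -2.860). Equal radii place D and Z the same way about G: D = G + 3.5·n = (28.98, -16.16), Z = G − 3.5·n = (24.95, -21.88). Then cos ∠DKZ = KD·KZ / (|KD||KZ|), giving 11.98°.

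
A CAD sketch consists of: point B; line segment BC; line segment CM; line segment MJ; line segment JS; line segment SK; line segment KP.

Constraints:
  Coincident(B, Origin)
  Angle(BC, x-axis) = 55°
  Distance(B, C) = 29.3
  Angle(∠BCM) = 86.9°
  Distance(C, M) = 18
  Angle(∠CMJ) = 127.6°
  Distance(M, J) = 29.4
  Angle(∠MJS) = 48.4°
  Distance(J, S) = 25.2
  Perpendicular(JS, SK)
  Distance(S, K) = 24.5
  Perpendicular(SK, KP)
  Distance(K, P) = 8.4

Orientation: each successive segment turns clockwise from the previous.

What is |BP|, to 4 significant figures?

37.01

B is at the origin; BC runs at 55.0° with length 29.3, so C = (16.81, 24.00). ∠BCM = 86.9° gives CM at -38.10° from the x-axis; with |CM| = 18.0, M = (30.97, 12.89). ∠CMJ = 127.6° gives MJ at -90.50° from the x-axis; with |MJ| = 29.4, J = (30.71, -16.50). ∠MJS = 48.4° gives JS at 137.9° from the x-axis; with |JS| = 25.2, S = (12.02, 0.3904). JS is perpendicular to SK, so SK runs at 47.90°; with |SK| = 24.5, K = (28.44, 18.57). SK is perpendicular to KP, so KP runs at -42.10°; with |KP| = 8.4, P = (34.67, 12.94). Then |BP| = |P − B| = 37.01.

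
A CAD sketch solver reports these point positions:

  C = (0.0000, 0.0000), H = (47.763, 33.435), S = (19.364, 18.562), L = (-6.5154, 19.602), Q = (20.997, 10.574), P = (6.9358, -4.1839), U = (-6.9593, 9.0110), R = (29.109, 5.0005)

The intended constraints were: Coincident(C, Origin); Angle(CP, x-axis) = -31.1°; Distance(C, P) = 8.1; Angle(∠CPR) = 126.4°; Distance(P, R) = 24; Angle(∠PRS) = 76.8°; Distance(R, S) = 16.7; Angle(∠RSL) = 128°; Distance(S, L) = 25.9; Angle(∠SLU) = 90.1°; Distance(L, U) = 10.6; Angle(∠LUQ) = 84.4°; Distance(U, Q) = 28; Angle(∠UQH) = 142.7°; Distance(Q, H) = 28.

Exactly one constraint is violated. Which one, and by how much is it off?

Distance(Q, H) = 28 — off by 7.20.

C = (0.00, 0.00) ✓; CP at -31.10° ✓; |CP| = 8.100 ✓; ∠CPR = 126.4° ✓; |PR| = 24.00 ✓; ∠PRS = 76.80° ✓; |RS| = 16.70 ✓; ∠RSL = 128.0° ✓; |SL| = 25.90 ✓; ∠SLU = 90.10° ✓; |LU| = 10.60 ✓; ∠LUQ = 84.40° ✓; |UQ| = 28.00 ✓; ∠UQH = 142.7° ✓; |QH| = 35.20 ✗.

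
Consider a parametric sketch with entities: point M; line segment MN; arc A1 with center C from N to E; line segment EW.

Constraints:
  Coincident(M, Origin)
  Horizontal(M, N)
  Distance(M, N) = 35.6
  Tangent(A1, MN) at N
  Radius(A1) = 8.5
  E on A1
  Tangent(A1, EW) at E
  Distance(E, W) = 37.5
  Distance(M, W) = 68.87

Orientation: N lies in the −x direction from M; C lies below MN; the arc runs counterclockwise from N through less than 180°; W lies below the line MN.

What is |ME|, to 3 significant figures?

44.1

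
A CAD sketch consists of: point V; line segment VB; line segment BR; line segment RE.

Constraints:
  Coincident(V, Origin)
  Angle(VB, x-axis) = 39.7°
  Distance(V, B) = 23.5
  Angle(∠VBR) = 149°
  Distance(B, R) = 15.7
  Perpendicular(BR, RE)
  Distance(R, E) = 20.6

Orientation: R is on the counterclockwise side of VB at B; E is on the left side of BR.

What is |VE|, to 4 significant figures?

36.84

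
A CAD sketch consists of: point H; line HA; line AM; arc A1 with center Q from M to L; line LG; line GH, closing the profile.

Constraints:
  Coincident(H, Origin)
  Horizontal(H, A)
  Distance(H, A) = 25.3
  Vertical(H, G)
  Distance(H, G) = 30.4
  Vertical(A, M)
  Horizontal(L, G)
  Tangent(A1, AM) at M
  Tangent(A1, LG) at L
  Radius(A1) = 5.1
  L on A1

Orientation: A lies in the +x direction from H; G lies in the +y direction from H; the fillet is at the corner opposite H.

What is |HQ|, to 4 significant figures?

32.37

HG is vertical with |HG| = 30.4 and G on the +y side, so G = (0.000, 30.40). The virtual corner opposite H is at (25.30, 30.40). Tangency of A1 to AM means the radius QM is perpendicular to AM and since A1 is tangent to LG there, QL ⟂ LG, with radius 5.1, so the center Q sits 5.1 in from both sides at Q = (20.20, 25.30). Then |HQ| = |Q − H| = 32.37.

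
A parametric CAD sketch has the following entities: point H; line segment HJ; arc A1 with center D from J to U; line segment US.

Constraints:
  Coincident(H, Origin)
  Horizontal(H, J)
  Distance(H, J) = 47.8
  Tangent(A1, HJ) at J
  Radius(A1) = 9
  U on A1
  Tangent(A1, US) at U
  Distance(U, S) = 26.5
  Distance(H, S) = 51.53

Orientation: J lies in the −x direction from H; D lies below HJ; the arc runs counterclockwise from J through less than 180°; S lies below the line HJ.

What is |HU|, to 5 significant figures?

56.666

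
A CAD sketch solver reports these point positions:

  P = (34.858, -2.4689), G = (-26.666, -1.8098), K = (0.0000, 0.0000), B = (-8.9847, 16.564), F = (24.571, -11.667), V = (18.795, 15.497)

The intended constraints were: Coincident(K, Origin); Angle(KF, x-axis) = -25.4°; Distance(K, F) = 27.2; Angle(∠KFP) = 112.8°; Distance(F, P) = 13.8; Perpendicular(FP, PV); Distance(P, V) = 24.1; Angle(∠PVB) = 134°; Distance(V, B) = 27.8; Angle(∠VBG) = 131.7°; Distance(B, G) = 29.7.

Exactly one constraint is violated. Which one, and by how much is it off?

Distance(B, G) = 29.7 — off by 4.20.

K = (0.00, 0.00) ✓; KF at -25.40° ✓; |KF| = 27.20 ✓; ∠KFP = 112.8° ✓; |FP| = 13.80 ✓; ∠(FP, PV) = 90.00° ✓; |PV| = 24.10 ✓; ∠PVB = 134.0° ✓; |VB| = 27.80 ✓; ∠VBG = 131.7° ✓; |BG| = 25.50 ✗.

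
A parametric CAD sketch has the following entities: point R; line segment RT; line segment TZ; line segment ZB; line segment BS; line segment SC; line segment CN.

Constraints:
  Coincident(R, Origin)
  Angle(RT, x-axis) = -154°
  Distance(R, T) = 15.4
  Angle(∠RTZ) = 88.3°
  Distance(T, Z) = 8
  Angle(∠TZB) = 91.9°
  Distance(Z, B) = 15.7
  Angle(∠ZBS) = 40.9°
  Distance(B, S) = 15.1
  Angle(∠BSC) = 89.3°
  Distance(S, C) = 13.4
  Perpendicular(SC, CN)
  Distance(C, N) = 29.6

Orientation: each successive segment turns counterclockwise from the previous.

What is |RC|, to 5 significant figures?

21.229

∠ZBS = 40.9° gives BS at 164.90° from the x-axis; with |BS| = 15.1, S = (-10.566, -3.0673). ∠BSC = 89.3° gives SC at -104.40° from the x-axis; with |SC| = 13.4, C = (-13.899, -16.046). Then |RC| = |C − R| = 21.229.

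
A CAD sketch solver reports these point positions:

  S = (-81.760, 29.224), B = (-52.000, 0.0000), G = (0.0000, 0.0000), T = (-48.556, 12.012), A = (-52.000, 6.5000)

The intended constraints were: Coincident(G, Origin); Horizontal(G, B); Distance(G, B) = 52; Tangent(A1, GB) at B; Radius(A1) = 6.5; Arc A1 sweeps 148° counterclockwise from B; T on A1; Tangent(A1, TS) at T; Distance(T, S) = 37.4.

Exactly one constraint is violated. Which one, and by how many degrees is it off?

Tangent(A1, TS) at T — off by 4.60°.

G = (0.00, 0.00) ✓; G.y = 0.00, B.y = 0.00 ✓; |GB| = 52.00 ✓; ∠(AB, BG) = 90.00° ✓; |AB| = 6.500 ✓; bearing(A→T) − bearing(A→B) = 148.0° ✓; |AT| = 6.499 ✓; ∠(AT, TS) = 85.40° ✗; |TS| = 37.40 ✓.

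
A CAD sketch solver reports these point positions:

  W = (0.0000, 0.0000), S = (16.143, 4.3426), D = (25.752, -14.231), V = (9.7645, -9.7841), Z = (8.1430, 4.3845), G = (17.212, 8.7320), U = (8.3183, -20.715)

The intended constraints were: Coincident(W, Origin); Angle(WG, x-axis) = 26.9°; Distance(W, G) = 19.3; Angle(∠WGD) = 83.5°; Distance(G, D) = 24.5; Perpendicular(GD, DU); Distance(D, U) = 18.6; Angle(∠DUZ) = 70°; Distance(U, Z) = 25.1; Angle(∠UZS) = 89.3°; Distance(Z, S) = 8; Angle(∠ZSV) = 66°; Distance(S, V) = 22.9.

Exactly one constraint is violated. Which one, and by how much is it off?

Distance(S, V) = 22.9 — off by 7.40.

W = (0.00, 0.00) ✓; WG at 26.90° ✓; |WG| = 19.30 ✓; ∠WGD = 83.50° ✓; |GD| = 24.50 ✓; ∠(GD, DU) = 90.00° ✓; |DU| = 18.60 ✓; ∠DUZ = 70.00° ✓; |UZ| = 25.10 ✓; ∠UZS = 89.30° ✓; |ZS| = 8.000 ✓; ∠ZSV = 66.00° ✓; |SV| = 15.50 ✗.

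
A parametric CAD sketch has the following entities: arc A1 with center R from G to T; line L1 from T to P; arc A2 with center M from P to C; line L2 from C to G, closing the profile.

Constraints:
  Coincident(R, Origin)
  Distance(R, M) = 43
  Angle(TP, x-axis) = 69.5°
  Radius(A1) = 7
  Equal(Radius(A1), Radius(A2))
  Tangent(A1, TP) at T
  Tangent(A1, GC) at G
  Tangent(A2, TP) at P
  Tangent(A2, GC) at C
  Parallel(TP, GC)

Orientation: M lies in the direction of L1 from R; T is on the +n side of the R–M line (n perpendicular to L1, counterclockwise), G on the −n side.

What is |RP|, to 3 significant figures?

43.6

The slot axis is L1's direction at 69.5°, so u = (cos 69.5°, sin 69.5°) = (0.350, 0.937) and n = (−sin 69.5°, cos 69.5°) = (-0.937, 0.350). R is at the origin and M lies 43.0 along u from R, so M = 43.0·u = (15.1, 40.3). Tangency of A1 to both parallel lines with radius 7.0 puts T and G at R ± 7.0·n: T = (-6.56, 2.45), G = (6.56, -2.45). Equal radii place P and C the same way about M: P = M + 7.0·n = (8.50, 42.7), C = M − 7.0·n = (21.6, 37.8). Then |RP| = |P − R| = 43.6.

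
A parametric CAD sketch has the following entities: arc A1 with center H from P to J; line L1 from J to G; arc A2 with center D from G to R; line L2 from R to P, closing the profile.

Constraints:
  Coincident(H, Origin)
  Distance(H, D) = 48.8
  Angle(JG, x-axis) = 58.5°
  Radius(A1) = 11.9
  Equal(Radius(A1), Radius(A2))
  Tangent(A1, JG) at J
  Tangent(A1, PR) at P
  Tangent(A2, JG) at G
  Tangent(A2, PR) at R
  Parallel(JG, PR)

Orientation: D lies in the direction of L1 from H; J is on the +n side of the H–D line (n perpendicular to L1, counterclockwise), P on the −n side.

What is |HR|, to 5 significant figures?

50.230

The slot axis is L1's direction at 58.5°, so u = (cos 58.5°, sin 58.5°) = (0.52250, 0.85264) and n = (−sin 58.5°, cos 58.5°) = (-0.85264, 0.52250). H is at the origin and D lies 48.8 along u from H, so D = 48.8·u = (25.498, 41.609). Tangency of A1 to both parallel lines with radius 11.9 puts J and P at H ± 11.9·n: J = (-10.146, 6.2177), P = (10.146, -6.2177). Equal radii place G and R the same way about D: G = D + 11.9·n = (15.352, 47.827), R = D − 11.9·n = (35.644, 35.391). Then |HR| = |R − H| = 50.230.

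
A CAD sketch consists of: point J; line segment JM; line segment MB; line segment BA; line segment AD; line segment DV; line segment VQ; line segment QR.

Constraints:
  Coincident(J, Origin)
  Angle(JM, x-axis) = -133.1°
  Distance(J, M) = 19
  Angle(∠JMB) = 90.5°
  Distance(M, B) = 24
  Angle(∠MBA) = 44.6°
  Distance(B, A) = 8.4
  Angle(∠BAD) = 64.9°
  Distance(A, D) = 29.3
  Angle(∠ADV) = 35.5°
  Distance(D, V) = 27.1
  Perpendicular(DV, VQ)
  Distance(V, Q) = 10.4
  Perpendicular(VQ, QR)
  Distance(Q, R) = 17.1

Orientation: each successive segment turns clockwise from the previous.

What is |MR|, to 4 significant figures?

12.86

The perpendicularity gives VQ at right angles to DV, so VQ runs at 12.40°; with |VQ| = 10.4, Q = (-29.41, 4.415). VQ ⟂ QR, so QR runs at -77.60°; with |QR| = 17.1, R = (-25.74, -12.29). Then |MR| = |R − M| = 12.86.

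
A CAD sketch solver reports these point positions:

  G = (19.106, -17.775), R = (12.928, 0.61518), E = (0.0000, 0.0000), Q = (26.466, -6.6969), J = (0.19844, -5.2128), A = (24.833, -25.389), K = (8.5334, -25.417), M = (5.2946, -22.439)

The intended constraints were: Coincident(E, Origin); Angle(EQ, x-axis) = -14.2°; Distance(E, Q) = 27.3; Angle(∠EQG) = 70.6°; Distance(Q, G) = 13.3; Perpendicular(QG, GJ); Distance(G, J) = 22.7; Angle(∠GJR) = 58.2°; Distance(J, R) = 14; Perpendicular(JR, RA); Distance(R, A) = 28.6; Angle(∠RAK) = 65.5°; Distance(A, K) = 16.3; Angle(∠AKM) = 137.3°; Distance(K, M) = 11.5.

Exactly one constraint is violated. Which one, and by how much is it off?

Distance(K, M) = 11.5 — off by 7.10.

E = (0.00, 0.00) ✓; EQ at -14.20° ✓; |EQ| = 27.30 ✓; ∠EQG = 70.60° ✓; |QG| = 13.30 ✓; ∠(QG, GJ) = 90.00° ✓; |GJ| = 22.70 ✓; ∠GJR = 58.20° ✓; |JR| = 14.00 ✓; ∠(JR, RA) = 90.00° ✓; |RA| = 28.60 ✓; ∠RAK = 65.50° ✓; |AK| = 16.30 ✓; ∠AKM = 137.3° ✓; |KM| = 4.400 ✗.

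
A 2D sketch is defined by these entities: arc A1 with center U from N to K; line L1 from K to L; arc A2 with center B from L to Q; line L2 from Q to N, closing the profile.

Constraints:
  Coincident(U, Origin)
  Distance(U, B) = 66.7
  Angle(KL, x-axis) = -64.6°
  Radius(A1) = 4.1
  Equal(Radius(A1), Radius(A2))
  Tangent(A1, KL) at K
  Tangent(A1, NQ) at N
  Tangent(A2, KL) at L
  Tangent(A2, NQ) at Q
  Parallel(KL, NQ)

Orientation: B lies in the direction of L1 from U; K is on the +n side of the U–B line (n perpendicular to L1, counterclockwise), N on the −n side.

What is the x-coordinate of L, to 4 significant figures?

32.31

The slot axis is L1's direction at -64.6°, so u = (cos -64.6°, sin -64.6°) = (0.4289, -0.9033) and n = (−sin -64.6°, cos -64.6°) = (0.9033, 0.4289). U is at the origin and B lies 66.7 along u from U, so B = 66.7·u = (28.61, -60.25). Tangency of A1 to both parallel lines with radius 4.1 puts K and N at U ± 4.1·n: K = (3.704, 1.759), N = (-3.704, -1.759). Equal radii place L and Q the same way about B: L = B + 4.1·n = (32.31, -58.49), Q = B − 4.1·n = (24.91, -62.01). So L.x = 32.31.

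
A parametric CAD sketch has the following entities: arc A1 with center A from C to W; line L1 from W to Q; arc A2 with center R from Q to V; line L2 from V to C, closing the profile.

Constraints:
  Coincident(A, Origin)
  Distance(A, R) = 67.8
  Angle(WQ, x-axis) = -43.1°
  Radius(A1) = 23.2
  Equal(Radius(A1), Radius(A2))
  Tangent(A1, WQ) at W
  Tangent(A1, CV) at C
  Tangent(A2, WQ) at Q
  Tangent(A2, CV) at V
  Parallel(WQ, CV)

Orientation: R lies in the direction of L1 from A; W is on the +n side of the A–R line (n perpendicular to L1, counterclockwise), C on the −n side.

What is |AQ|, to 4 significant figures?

71.66

Tangency of A1 to both parallel lines with radius 23.2 puts W and C at A ± 23.2·n: W = (15.85, 16.94), C = (-15.85, -16.94). Equal radii place Q and V the same way about R: Q = R + 23.2·n = (65.36, -29.39), V = R − 23.2·n = (33.65, -63.27). Then |AQ| = |Q − A| = 71.66.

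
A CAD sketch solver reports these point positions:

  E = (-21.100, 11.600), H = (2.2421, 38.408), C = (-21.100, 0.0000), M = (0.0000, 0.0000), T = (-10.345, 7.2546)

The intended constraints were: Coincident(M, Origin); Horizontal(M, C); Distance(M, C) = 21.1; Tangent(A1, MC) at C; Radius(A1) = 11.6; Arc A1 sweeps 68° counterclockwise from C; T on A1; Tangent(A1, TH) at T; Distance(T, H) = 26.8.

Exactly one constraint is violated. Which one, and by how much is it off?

Distance(T, H) = 26.8 — off by 6.80.

M = (0.00, 0.00) ✓; M.y = 0.00, C.y = 0.00 ✓; |MC| = 21.10 ✓; ∠(EC, CM) = 90.00° ✓; |EC| = 11.60 ✓; bearing(E→T) − bearing(E→C) = 68.00° ✓; |ET| = 11.60 ✓; ∠(ET, TH) = 90.00° ✓; |TH| = 33.60 ✗.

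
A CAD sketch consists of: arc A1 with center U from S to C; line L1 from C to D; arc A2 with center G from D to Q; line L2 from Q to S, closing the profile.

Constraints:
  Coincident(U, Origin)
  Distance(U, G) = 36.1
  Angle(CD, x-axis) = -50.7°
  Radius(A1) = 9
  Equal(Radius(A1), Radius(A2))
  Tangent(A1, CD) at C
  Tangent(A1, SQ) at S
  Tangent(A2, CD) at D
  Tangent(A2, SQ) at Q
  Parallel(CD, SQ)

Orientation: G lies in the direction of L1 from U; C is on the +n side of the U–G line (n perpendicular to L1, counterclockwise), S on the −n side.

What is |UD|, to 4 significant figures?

37.20

The slot axis is L1's direction at -50.7°, so u = (cos -50.7°, sin -50.7°) = (0.6334, -0.7738) and n = (−sin -50.7°, cos -50.7°) = (0.7738, 0.6334). U is at the origin and G lies 36.1 along u from U, so G = 36.1·u = (22.87, -27.94). Tangency of A1 to both parallel lines with radius 9.0 puts C and S at U ± 9.0·n: C = (6.965, 5.700), S = (-6.965, -5.700). Equal radii place D and Q the same way about G: D = G + 9.0·n = (29.83, -22.24), Q = G − 9.0·n = (15.90, -33.64). Then |UD| = |D − U| = 37.20.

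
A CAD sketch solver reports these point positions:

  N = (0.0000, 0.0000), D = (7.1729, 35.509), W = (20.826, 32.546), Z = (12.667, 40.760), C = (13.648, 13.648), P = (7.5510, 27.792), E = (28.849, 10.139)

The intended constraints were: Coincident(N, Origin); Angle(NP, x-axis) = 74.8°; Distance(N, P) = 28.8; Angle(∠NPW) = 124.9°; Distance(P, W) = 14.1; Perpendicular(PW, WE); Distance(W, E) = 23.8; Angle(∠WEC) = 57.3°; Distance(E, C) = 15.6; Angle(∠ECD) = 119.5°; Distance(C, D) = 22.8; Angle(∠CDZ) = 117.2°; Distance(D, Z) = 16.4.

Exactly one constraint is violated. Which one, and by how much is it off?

Distance(D, Z) = 16.4 — off by 8.80.

N = (0.00, 0.00) ✓; NP at 74.80° ✓; |NP| = 28.80 ✓; ∠NPW = 124.9° ✓; |PW| = 14.10 ✓; ∠(PW, WE) = 90.00° ✓; |WE| = 23.80 ✓; ∠WEC = 57.30° ✓; |EC| = 15.60 ✓; ∠ECD = 119.5° ✓; |CD| = 22.80 ✓; ∠CDZ = 117.2° ✓; |DZ| = 7.600 ✗.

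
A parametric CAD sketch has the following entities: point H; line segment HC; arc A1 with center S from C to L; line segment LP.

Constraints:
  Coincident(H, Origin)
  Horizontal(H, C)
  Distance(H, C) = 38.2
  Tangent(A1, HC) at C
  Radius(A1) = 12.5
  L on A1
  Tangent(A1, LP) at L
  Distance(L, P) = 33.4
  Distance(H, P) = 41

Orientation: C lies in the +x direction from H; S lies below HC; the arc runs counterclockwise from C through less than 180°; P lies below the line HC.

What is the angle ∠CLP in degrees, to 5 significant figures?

146.24°

H is at the origin; H and C share the same y with |HC| = 38.2 and C on the +x side, so C = (38.200, 0.0000). A1 meets HC tangentially, so SC is at right angles to HC, so S = C + (0, -12.5) = (38.200, -12.500). Since SL ⟂ LP (tangency), |SP| = √(12.5² + 33.4²) = 35.662 regardless of where L sits on A1. So P lies on both circle(H, 41.0) and circle(S, 35.662); the below-HC intersection is P = (13.877, -38.580). L is the foot of the tangent from P: L = (26.650, -7.7194).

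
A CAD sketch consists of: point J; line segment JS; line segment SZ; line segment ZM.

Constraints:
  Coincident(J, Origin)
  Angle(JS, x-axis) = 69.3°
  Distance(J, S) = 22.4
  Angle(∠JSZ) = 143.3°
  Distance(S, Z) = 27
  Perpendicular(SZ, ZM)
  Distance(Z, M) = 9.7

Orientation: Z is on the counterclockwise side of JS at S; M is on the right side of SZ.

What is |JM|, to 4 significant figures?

50.54

J is at the origin; JS runs at 69.3° with length 22.4, so S = 22.4·(cos 69.3°, sin 69.3°) = (7.918, 20.95). ∠JSZ = 143.3°, so SZ runs at 69.3° + (180° − 143.3°) = 106.0° from the x-axis; with |SZ| = 27.0, Z = S + 27.0·(cos 106.0°, sin 106.0°) = (0.4756, 46.91). The perpendicularity gives ZM at right angles to SZ; with |ZM| = 9.7 on the right of SZ, M = Z + 9.7·(0.9613, 0.2756) = (9.800, 49.58). Then |JM| = |M − J| = 50.54.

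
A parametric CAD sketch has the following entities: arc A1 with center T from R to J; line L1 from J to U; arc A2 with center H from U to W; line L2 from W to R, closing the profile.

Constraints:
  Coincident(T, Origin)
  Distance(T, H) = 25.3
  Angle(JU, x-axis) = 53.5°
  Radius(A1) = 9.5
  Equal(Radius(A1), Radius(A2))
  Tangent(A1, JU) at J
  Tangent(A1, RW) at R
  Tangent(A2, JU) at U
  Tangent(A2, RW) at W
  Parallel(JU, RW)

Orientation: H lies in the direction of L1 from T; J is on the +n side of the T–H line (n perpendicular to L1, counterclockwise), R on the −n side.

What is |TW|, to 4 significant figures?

27.02

The slot axis is L1's direction at 53.5°, so u = (cos 53.5°, sin 53.5°) = (0.5948, 0.8039) and n = (−sin 53.5°, cos 53.5°) = (-0.8039, 0.5948). T is at the origin and H lies 25.3 along u from T, so H = 25.3·u = (15.05, 20.34). Tangency of A1 to both parallel lines with radius 9.5 puts J and R at T ± 9.5·n: J = (-7.637, 5.651), R = (7.637, -5.651). Equal radii place U and W the same way about H: U = H + 9.5·n = (7.412, 25.99), W = H − 9.5·n = (22.69, 14.69). Then |TW| = |W − T| = 27.02.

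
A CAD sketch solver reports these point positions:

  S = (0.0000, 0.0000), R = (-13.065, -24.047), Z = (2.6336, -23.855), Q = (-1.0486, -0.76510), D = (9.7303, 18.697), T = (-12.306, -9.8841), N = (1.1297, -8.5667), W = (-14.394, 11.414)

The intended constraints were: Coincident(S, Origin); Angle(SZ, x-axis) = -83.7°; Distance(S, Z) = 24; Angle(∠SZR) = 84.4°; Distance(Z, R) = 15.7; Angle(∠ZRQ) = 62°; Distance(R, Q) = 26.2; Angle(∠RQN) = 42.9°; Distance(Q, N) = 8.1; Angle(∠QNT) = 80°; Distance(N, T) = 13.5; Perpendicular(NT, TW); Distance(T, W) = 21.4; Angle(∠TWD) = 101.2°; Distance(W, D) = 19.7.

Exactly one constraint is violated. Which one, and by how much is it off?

Distance(W, D) = 19.7 — off by 5.50.

S = (0.00, 0.00) ✓; SZ at -83.70° ✓; |SZ| = 24.00 ✓; ∠SZR = 84.40° ✓; |ZR| = 15.70 ✓; ∠ZRQ = 62.00° ✓; |RQ| = 26.20 ✓; ∠RQN = 42.90° ✓; |QN| = 8.100 ✓; ∠QNT = 80.00° ✓; |NT| = 13.50 ✓; ∠(NT, TW) = 90.00° ✓; |TW| = 21.40 ✓; ∠TWD = 101.2° ✓; |WD| = 25.20 ✗.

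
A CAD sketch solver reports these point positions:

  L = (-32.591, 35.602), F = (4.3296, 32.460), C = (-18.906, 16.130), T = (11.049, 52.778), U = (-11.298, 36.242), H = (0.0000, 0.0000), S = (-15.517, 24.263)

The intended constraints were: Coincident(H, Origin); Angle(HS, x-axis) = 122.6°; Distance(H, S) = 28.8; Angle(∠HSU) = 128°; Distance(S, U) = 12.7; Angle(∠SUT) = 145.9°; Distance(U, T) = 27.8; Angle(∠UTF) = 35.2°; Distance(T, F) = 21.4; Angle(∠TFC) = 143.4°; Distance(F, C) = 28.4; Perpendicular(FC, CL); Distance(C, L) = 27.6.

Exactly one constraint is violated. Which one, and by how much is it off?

Distance(C, L) = 27.6 — off by 3.80.

H = (0.00, 0.00) ✓; HS at 122.6° ✓; |HS| = 28.80 ✓; ∠HSU = 128.0° ✓; |SU| = 12.70 ✓; ∠SUT = 145.9° ✓; |UT| = 27.80 ✓; ∠UTF = 35.20° ✓; |TF| = 21.40 ✓; ∠TFC = 143.4° ✓; |FC| = 28.40 ✓; ∠(FC, CL) = 90.00° ✓; |CL| = 23.80 ✗.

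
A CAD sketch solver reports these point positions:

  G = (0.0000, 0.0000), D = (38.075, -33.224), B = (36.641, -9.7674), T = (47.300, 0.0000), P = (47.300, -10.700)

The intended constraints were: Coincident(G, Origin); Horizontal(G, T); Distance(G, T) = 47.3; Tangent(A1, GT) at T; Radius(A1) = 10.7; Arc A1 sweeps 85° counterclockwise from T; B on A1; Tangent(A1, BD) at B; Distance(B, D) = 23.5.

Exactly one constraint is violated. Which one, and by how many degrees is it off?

Tangent(A1, BD) at B — off by 8.50°.

G = (0.00, 0.00) ✓; G.y = 0.00, T.y = 0.00 ✓; |GT| = 47.30 ✓; ∠(PT, TG) = 90.00° ✓; |PT| = 10.70 ✓; bearing(P→B) − bearing(P→T) = 85.00° ✓; |PB| = 10.70 ✓; ∠(PB, BD) = 81.50° ✗; |BD| = 23.50 ✓.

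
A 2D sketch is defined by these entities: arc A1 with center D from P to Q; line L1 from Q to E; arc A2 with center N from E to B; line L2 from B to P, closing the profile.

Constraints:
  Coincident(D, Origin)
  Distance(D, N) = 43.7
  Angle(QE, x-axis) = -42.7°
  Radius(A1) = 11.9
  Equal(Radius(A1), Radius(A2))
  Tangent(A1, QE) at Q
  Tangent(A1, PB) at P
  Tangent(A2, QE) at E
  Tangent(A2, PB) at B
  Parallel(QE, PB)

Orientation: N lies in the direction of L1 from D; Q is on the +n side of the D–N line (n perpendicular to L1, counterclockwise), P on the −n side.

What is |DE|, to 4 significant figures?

45.29

Tangency of A1 to both parallel lines with radius 11.9 puts Q and P at D ± 11.9·n: Q = (8.070, 8.745), P = (-8.070, -8.745). Equal radii place E and B the same way about N: E = N + 11.9·n = (40.19, -20.89), B = N − 11.9·n = (24.05, -38.38). Then |DE| = |E − D| = 45.29.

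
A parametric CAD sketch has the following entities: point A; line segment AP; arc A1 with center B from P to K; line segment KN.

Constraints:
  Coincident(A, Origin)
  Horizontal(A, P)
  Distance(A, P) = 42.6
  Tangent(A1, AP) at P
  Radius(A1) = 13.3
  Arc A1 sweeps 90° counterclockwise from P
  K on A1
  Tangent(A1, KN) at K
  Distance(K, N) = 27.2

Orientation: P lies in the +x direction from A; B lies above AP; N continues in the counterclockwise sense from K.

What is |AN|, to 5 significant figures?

69.029

On A1, P sits at bearing -90° from B; a 90° counterclockwise sweep puts K at bearing 0°, so K = B + 13.3·(cos 0°, sin 0°) = (55.900, 13.300). The tangent condition forces BK to be normal to KN, so KN runs along (−sin 0°, cos 0°); with |KN| = 27.2, N = (55.900, 40.500). Then |AN| = |N − A| = 69.029.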